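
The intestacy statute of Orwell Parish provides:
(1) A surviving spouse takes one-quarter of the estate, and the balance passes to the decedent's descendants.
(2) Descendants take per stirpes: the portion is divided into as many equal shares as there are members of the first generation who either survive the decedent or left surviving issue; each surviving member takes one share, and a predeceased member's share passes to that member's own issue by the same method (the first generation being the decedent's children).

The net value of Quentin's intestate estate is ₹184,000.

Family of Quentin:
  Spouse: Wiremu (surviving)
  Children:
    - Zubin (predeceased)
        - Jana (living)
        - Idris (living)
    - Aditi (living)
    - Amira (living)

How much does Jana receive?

Wiremu takes one-quarter of ₹184,000 = ₹46,000. The remaining ₹138,000 passes to the descendants.
The descendants' portion (₹138,000) is divided into 3 shares of ₹46,000: Aditi and Amira each take ₹46,000; Zubin's ₹46,000 share passes to Zubin's issue.
Zubin's share (₹46,000) is divided into 2 shares of ₹23,000: Jana and Idris each take ₹23,000.

Jana receives ₹23,000.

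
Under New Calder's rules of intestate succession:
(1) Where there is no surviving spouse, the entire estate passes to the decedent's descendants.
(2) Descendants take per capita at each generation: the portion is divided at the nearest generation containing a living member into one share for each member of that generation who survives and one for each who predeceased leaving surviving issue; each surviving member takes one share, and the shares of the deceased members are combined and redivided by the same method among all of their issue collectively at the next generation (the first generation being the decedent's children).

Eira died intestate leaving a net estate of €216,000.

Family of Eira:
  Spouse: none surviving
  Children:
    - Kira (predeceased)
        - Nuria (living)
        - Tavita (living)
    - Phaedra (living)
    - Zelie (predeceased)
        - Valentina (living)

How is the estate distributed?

Nuria: €48,000; Tavita: €48,000; Phaedra: €72,000; Valentina: €48,000

The entire €216,000 passes to the descendants.
That amount (€216,000) is divided at the children's generation into 3 shares of €72,000. Phaedra takes €72,000. The 2 shares of the deceased (Kira and Zelie) are combined into a pool of €144,000.
That pool (€144,000) is divided at the grandchildren's generation equally among Nuria, Tavita, and Valentina: €48,000 each.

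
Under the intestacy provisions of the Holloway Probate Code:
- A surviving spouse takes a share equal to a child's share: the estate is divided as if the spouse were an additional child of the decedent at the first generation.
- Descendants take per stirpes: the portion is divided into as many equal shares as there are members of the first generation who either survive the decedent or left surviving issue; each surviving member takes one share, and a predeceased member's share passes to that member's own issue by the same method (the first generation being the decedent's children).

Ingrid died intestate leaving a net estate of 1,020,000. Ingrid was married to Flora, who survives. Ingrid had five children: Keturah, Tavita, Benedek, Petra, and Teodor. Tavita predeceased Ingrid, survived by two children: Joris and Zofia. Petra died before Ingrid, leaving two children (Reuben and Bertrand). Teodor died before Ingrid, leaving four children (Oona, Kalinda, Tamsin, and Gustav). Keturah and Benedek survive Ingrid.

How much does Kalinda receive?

The spouse counts as an additional share at the children's level, so there are 6 primary shares of 170,000. Flora takes one such share (170,000).
The children's combined portion (850,000) is divided into 5 shares of 170,000: Keturah and Benedek each take 170,000; Tavita's 170,000 share passes to Tavita's issue; Petra's 170,000 share passes to Petra's issue; Teodor's 170,000 share passes to Teodor's issue.
Tavita's share (170,000) is divided into 2 shares of 85,000: Joris and Zofia each take 85,000.
Petra's share (170,000) is divided into 2 shares of 85,000: Reuben and Bertrand each take 85,000.
Teodor's share (170,000) is divided into 4 shares of 42,500: Oona, Kalinda, Tamsin, and Gustav each take 42,500.

Kalinda receives 42,500.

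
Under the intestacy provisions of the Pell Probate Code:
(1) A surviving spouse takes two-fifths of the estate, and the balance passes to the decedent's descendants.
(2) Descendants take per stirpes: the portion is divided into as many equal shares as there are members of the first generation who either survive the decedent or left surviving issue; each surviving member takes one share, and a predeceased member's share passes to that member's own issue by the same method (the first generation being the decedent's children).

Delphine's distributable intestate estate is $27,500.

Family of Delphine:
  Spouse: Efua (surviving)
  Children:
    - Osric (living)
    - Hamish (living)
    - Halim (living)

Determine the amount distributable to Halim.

Halim receives $5,500.

Efua takes two-fifths of $27,500 = $11,000. The remaining $16,500 passes to the descendants.
The descendants' portion ($16,500) is divided into 3 shares of $5,500: Osric, Hamish, and Halim each take $5,500.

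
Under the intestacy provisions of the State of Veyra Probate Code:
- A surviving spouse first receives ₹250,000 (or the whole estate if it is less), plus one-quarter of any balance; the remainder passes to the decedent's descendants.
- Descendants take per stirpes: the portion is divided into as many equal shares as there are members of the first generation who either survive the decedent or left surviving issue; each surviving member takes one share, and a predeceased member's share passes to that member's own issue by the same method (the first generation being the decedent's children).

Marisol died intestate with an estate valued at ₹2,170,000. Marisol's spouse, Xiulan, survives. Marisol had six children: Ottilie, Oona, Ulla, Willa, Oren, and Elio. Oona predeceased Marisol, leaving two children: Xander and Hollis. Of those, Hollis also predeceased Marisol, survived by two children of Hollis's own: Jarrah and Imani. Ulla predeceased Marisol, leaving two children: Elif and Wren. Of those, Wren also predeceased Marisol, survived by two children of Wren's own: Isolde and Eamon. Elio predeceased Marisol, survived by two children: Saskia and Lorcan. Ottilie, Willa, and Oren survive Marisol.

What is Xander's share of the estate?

Xiulan first takes ₹250,000, leaving a balance of ₹1,920,000. Xiulan then takes one-quarter of the balance (₹480,000), for a total of ₹730,000. The remaining ₹1,440,000 passes to the descendants.
The descendants' portion (₹1,440,000) is divided into 6 shares of ₹240,000: Ottilie, Willa, and Oren each take ₹240,000; Oona's ₹240,000 share passes to Oona's issue; Ulla's ₹240,000 share passes to Ulla's issue; Elio's ₹240,000 share passes to Elio's issue.
Oona's share (₹240,000) is divided into 2 shares of ₹120,000: Xander takes ₹120,000; Hollis's ₹120,000 share passes to Hollis's issue.
Hollis's share (₹120,000) is divided into 2 shares of ₹60,000: Jarrah and Imani each take ₹60,000.
Ulla's share (₹240,000) is divided into 2 shares of ₹120,000: Elif takes ₹120,000; Wren's ₹120,000 share passes to Wren's issue.
Wren's share (₹120,000) is divided into 2 shares of ₹60,000: Isolde and Eamon each take ₹60,000.
Elio's share (₹240,000) is divided into 2 shares of ₹120,000: Saskia and Lorcan each take ₹120,000.

Xander receives ₹120,000.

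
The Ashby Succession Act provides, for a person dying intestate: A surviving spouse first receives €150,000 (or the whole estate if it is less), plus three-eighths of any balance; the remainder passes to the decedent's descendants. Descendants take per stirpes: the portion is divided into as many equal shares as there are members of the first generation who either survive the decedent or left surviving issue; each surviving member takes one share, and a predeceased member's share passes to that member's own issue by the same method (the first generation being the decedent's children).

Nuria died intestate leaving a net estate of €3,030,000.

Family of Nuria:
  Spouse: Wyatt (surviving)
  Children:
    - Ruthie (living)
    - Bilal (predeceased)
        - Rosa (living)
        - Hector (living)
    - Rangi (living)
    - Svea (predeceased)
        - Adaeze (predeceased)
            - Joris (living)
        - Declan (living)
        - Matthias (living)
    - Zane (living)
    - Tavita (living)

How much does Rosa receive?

Wyatt first takes €150,000, leaving a balance of €2,880,000. Wyatt then takes three-eighths of the balance (€1,080,000), for a total of €1,230,000. The remaining €1,800,000 passes to the descendants.
The descendants' portion (€1,800,000) is divided into 6 shares of €300,000: Ruthie, Rangi, Zane, and Tavita each take €300,000; Bilal's €300,000 share passes to Bilal's issue; Svea's €300,000 share passes to Svea's issue.
Bilal's share (€300,000) is divided into 2 shares of €150,000: Rosa and Hector each take €150,000.
Svea's share (€300,000) is divided into 3 shares of €100,000: Declan and Matthias each take €100,000; Adaeze's €100,000 share passes to Adaeze's issue.
Adaeze's share (€100,000) passes entirely to Joris.

Rosa receives €150,000.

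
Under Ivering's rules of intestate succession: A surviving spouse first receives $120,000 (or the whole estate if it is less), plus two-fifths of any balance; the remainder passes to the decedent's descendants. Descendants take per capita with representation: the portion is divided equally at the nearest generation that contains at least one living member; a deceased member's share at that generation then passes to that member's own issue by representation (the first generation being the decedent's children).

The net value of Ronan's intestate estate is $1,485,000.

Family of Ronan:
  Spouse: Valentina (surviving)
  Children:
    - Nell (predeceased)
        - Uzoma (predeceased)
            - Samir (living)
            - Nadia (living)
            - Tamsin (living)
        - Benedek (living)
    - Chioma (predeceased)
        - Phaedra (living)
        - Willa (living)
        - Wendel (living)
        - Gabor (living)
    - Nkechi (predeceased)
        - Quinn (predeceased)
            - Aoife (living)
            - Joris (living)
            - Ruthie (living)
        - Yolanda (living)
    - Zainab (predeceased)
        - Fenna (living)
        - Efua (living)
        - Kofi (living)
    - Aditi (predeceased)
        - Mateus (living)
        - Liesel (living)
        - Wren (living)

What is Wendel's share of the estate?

Wendel receives $58,500.

Valentina first takes $120,000, leaving a balance of $1,365,000. Valentina then takes two-fifths of the balance ($546,000), for a total of $666,000. The remaining $819,000 passes to the descendants.
No child survives, so the initial division is made at the grandchildren's generation.
The descendants' portion ($819,000) is divided into 14 shares of $58,500: Benedek, Phaedra, Willa, Wendel, Gabor, Yolanda, Fenna, Efua, Kofi, Mateus, Liesel, and Wren each take $58,500; Uzoma's $58,500 share passes to Uzoma's issue; Quinn's $58,500 share passes to Quinn's issue.
Uzoma's share ($58,500) is divided into 3 shares of $19,500: Samir, Nadia, and Tamsin each take $19,500.
Quinn's share ($58,500) is divided into 3 shares of $19,500: Aoife, Joris, and Ruthie each take $19,500.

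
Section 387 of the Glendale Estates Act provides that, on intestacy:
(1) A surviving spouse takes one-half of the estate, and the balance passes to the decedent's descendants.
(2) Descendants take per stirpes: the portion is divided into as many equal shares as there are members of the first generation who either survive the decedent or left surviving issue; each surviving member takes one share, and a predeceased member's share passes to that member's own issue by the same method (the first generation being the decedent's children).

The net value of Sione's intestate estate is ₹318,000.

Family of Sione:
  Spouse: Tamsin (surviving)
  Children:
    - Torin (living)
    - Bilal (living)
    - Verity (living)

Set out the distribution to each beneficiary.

Tamsin: ₹159,000; Torin: ₹53,000; Bilal: ₹53,000; Verity: ₹53,000

Tamsin takes one-half of ₹318,000 = ₹159,000. The remaining ₹159,000 passes to the descendants.
The descendants' portion (₹159,000) is divided into 3 shares of ₹53,000: Torin, Bilal, and Verity each take ₹53,000.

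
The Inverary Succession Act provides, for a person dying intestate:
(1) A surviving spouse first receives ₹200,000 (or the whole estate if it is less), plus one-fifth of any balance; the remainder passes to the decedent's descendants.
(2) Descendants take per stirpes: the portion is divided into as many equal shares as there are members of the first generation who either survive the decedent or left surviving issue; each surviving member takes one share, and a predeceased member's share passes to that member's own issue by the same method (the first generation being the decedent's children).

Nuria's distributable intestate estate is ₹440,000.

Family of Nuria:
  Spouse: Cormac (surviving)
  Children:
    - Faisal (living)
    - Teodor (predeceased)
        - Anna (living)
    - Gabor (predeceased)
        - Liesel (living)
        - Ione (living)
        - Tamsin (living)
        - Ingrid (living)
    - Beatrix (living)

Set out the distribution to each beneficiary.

Cormac first takes ₹200,000, leaving a balance of ₹240,000. Cormac then takes one-fifth of the balance (₹48,000), for a total of ₹248,000. The remaining ₹192,000 passes to the descendants.
The descendants' portion (₹192,000) is divided into 4 shares of ₹48,000: Faisal and Beatrix each take ₹48,000; Teodor's ₹48,000 share passes to Teodor's issue; Gabor's ₹48,000 share passes to Gabor's issue.
Teodor's share (₹48,000) passes entirely to Anna.
Gabor's share (₹48,000) is divided into 4 shares of ₹12,000: Liesel, Ione, Tamsin, and Ingrid each take ₹12,000.

Cormac: ₹248,000; Faisal: ₹48,000; Anna: ₹48,000; Liesel: ₹12,000; Ione: ₹12,000; Tamsin: ₹12,000; Ingrid: ₹12,000; Beatrix: ₹48,000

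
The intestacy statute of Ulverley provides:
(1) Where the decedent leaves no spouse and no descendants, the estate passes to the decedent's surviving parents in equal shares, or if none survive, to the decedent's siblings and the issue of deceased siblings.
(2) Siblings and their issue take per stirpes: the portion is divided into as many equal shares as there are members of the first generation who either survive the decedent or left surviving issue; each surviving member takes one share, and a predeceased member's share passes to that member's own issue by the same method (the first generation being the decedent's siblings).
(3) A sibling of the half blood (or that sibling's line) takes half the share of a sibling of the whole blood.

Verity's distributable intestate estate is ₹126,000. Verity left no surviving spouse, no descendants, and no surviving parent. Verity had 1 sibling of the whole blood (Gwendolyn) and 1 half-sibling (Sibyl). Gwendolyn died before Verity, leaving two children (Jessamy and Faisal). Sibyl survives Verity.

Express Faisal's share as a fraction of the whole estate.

Faisal receives 1/3 of the estate.

The entire ₹126,000 passes to the siblings and their issue.
Counting each half-blood sibling's line as half a unit, there are 3/2 units in ₹126,000, so one unit is ₹84,000. Whole-blood lines (Gwendolyn) take ₹84,000 each; half-blood lines (Sibyl) take ₹42,000 each.
Gwendolyn's share (₹84,000) is divided into 2 shares of ₹42,000: Jessamy and Faisal each take ₹42,000.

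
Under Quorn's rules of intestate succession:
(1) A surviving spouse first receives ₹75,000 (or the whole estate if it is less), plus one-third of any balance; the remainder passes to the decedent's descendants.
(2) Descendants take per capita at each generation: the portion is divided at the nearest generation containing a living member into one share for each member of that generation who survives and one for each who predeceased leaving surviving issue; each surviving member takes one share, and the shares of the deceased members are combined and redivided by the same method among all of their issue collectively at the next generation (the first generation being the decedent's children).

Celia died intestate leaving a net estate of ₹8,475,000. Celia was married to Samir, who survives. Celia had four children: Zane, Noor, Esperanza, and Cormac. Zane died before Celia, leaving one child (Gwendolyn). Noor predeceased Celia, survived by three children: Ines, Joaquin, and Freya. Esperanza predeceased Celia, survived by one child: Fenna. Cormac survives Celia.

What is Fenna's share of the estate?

Samir first takes ₹75,000, leaving a balance of ₹8,400,000. Samir then takes one-third of the balance (₹2,800,000), for a total of ₹2,875,000. The remaining ₹5,600,000 passes to the descendants.
The descendants' portion (₹5,600,000) is divided at the children's generation into 4 shares of ₹1,400,000. Cormac takes ₹1,400,000. The 3 shares of the deceased (Zane, Noor, and Esperanza) are combined into a pool of ₹4,200,000.
That pool (₹4,200,000) is divided at the grandchildren's generation equally among Gwendolyn, Ines, Joaquin, Freya, and Fenna: ₹840,000 each.

Fenna receives ₹840,000.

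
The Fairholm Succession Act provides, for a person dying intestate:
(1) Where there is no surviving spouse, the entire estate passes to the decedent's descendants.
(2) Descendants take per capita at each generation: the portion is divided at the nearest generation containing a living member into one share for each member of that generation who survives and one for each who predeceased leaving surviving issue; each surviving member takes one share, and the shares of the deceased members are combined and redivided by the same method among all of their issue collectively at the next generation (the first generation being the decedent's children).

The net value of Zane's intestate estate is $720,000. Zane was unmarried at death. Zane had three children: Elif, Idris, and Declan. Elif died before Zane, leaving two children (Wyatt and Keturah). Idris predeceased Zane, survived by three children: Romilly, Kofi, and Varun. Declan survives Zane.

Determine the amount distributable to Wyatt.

Wyatt receives $96,000.

The entire $720,000 passes to the descendants.
That amount ($720,000) is divided at the children's generation into 3 shares of $240,000. Declan takes $240,000. The 2 shares of the deceased (Elif and Idris) are combined into a pool of $480,000.
That pool ($480,000) is divided at the grandchildren's generation equally among Wyatt, Keturah, Romilly, Kofi, and Varun: $96,000 each.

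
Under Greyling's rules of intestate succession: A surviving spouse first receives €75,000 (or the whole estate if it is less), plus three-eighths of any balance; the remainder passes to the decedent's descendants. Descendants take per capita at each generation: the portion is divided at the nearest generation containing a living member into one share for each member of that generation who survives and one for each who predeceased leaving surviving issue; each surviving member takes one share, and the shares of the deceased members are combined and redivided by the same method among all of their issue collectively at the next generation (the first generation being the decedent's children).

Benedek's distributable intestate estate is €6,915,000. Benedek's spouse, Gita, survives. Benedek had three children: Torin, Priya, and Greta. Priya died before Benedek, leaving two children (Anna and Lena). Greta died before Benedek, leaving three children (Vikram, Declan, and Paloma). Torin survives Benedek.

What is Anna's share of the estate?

Gita first takes €75,000, leaving a balance of €6,840,000. Gita then takes three-eighths of the balance (€2,565,000), for a total of €2,640,000. The remaining €4,275,000 passes to the descendants.
The descendants' portion (€4,275,000) is divided at the children's generation into 3 shares of €1,425,000. Torin takes €1,425,000. The 2 shares of the deceased (Priya and Greta) are combined into a pool of €2,850,000.
That pool (€2,850,000) is divided at the grandchildren's generation equally among Anna, Lena, Vikram, Declan, and Paloma: €570,000 each.

Anna receives €570,000.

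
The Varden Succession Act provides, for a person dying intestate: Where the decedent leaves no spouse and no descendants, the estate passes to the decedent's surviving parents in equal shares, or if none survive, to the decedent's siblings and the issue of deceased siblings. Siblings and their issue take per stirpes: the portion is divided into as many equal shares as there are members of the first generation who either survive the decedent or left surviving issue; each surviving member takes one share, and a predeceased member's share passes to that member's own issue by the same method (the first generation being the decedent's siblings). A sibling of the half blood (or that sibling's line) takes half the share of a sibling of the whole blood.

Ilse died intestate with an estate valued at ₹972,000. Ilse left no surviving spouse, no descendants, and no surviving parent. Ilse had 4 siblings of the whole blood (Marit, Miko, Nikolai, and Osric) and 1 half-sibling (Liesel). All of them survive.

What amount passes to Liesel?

Liesel receives ₹108,000.

The entire ₹972,000 passes to the siblings and their issue.
Counting each half-blood sibling's line as half a unit, there are 9/2 units in ₹972,000, so one unit is ₹216,000. Whole-blood lines (Marit, Miko, Nikolai, and Osric) take ₹216,000 each; half-blood lines (Liesel) take ₹108,000 each.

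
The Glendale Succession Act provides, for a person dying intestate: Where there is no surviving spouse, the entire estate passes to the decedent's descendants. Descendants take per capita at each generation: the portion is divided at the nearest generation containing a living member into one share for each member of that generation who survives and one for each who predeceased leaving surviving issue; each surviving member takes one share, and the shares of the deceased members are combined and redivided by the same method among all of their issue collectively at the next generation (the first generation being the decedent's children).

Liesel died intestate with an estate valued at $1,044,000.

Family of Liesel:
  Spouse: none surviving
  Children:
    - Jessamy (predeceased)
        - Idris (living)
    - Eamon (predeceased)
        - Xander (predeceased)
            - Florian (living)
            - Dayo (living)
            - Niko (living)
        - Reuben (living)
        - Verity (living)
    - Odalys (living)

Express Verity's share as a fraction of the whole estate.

The entire $1,044,000 passes to the descendants.
That amount ($1,044,000) is divided at the children's generation into 3 shares of $348,000. Odalys takes $348,000. The 2 shares of the deceased (Jessamy and Eamon) are combined into a pool of $696,000.
That pool ($696,000) is divided at the grandchildren's generation into 4 shares of $174,000. Idris, Reuben, and Verity each take $174,000. The remaining share for the deceased Xander ($174,000) is carried to the next generation.
That pool ($174,000) is divided at the great-grandchildren's generation equally among Florian, Dayo, and Niko: $58,000 each.

Verity receives 1/6 of the estate.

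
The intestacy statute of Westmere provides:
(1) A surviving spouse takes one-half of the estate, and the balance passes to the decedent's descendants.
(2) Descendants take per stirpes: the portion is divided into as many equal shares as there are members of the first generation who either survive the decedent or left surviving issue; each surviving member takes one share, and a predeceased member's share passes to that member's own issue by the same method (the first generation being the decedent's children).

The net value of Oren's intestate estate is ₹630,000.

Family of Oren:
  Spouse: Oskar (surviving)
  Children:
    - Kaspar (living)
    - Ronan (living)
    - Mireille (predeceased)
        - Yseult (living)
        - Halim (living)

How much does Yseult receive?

Yseult receives ₹52,500.

Oskar takes one-half of ₹630,000 = ₹315,000. The remaining ₹315,000 passes to the descendants.
The descendants' portion (₹315,000) is divided into 3 shares of ₹105,000: Kaspar and Ronan each take ₹105,000; Mireille's ₹105,000 share passes to Mireille's issue.
Mireille's share (₹105,000) is divided into 2 shares of ₹52,500: Yseult and Halim each take ₹52,500.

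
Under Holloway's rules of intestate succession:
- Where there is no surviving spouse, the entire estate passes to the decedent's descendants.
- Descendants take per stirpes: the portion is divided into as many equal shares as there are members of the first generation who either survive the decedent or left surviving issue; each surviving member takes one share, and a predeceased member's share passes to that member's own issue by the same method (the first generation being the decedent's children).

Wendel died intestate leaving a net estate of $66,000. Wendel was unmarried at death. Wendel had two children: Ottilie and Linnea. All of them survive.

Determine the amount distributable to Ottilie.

The entire $66,000 passes to the descendants.
That amount ($66,000) is divided into 2 shares of $33,000: Ottilie and Linnea each take $33,000.

Ottilie receives $33,000.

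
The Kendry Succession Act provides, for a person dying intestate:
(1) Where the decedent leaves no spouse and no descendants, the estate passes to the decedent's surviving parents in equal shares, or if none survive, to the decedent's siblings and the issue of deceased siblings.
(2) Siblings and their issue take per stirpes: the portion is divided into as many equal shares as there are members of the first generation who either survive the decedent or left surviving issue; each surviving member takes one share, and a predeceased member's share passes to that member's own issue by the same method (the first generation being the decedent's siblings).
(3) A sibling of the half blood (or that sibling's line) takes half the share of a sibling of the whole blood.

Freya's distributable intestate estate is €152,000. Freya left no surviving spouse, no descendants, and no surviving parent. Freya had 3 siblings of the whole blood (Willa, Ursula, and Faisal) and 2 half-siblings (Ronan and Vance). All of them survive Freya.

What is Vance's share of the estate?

Vance receives €19,000.

The entire €152,000 passes to the siblings and their issue.
Counting each half-blood sibling's line as half a unit, there are 4 units in €152,000, so one unit is €38,000. Whole-blood lines (Willa, Ursula, and Faisal) take €38,000 each; half-blood lines (Ronan and Vance) take €19,000 each.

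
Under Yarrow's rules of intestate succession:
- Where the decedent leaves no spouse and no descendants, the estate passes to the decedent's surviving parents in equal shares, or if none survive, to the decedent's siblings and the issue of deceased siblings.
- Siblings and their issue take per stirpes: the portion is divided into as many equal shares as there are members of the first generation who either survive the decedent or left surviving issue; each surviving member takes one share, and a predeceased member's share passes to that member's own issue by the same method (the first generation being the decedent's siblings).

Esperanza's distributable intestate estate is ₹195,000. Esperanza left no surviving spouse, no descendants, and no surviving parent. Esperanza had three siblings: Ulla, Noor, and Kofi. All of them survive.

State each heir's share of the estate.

The entire ₹195,000 passes to the siblings and their issue.
That amount (₹195,000) is divided into 3 shares of ₹65,000: Ulla, Noor, and Kofi each take ₹65,000.

Ulla: ₹65,000; Noor: ₹65,000; Kofi: ₹65,000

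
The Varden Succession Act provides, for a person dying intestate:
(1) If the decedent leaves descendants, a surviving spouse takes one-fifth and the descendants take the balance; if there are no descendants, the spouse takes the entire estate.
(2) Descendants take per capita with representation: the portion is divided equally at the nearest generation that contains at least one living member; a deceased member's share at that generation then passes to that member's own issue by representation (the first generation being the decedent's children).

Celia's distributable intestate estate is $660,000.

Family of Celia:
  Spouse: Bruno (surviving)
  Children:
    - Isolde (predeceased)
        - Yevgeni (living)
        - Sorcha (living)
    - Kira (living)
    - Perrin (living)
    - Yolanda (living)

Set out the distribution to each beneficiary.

Bruno takes one-fifth of $660,000 = $132,000. The remaining $528,000 passes to the descendants.
The descendants' portion ($528,000) is divided into 4 shares of $132,000: Kira, Perrin, and Yolanda each take $132,000; Isolde's $132,000 share passes to Isolde's issue.
Isolde's share ($132,000) is divided into 2 shares of $66,000: Yevgeni and Sorcha each take $66,000.

Bruno: $132,000; Yevgeni: $66,000; Sorcha: $66,000; Kira: $132,000; Perrin: $132,000; Yolanda: $132,000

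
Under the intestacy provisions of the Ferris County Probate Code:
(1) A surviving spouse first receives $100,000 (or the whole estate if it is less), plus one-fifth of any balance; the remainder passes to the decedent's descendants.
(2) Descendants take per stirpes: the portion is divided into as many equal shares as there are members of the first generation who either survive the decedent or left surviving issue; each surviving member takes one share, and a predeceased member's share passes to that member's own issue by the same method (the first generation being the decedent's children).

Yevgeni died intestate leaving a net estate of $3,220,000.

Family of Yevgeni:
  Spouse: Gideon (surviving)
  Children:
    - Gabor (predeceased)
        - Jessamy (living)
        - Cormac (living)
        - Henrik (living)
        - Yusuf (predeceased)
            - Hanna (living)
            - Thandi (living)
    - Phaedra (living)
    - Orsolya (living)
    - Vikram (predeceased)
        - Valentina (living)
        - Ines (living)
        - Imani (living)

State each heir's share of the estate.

Gideon: $724,000; Jessamy: $156,000; Cormac: $156,000; Henrik: $156,000; Hanna: $78,000; Thandi: $78,000; Phaedra: $624,000; Orsolya: $624,000; Valentina: $208,000; Ines: $208,000; Imani: $208,000

Gideon first takes $100,000, leaving a balance of $3,120,000. Gideon then takes one-fifth of the balance ($624,000), for a total of $724,000. The remaining $2,496,000 passes to the descendants.
The descendants' portion ($2,496,000) is divided into 4 shares of $624,000: Phaedra and Orsolya each take $624,000; Gabor's $624,000 share passes to Gabor's issue; Vikram's $624,000 share passes to Vikram's issue.
Gabor's share ($624,000) is divided into 4 shares of $156,000: Jessamy, Cormac, and Henrik each take $156,000; Yusuf's $156,000 share passes to Yusuf's issue.
Yusuf's share ($156,000) is divided into 2 shares of $78,000: Hanna and Thandi each take $78,000.
Vikram's share ($624,000) is divided into 3 shares of $208,000: Valentina, Ines, and Imani each take $208,000.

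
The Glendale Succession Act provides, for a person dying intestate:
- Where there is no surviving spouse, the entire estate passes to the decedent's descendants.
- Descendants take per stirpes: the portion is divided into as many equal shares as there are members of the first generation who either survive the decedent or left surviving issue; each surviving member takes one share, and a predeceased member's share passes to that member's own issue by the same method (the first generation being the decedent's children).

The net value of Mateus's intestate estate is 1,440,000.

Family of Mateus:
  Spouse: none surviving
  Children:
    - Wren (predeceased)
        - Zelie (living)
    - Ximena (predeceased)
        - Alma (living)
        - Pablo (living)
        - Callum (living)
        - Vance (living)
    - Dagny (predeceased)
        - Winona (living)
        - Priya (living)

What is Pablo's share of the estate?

Pablo receives 120,000.

The entire 1,440,000 passes to the descendants.
That amount (1,440,000) is divided into 3 shares of 480,000: Wren's 480,000 share passes to Wren's issue; Ximena's 480,000 share passes to Ximena's issue; Dagny's 480,000 share passes to Dagny's issue.
Wren's share (480,000) passes entirely to Zelie.
Ximena's share (480,000) is divided into 4 shares of 120,000: Alma, Pablo, Callum, and Vance each take 120,000.
Dagny's share (480,000) is divided into 2 shares of 240,000: Winona and Priya each take 240,000.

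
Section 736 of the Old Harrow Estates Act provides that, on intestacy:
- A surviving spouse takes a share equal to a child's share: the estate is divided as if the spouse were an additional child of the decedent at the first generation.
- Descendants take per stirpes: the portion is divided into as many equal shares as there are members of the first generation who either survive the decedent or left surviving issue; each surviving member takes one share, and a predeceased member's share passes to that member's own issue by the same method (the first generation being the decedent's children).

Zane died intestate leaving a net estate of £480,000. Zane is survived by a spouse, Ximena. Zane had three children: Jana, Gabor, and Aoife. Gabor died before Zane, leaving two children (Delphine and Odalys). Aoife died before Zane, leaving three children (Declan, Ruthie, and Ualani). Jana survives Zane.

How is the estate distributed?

Ximena: £120,000; Jana: £120,000; Delphine: £60,000; Odalys: £60,000; Declan: £40,000; Ruthie: £40,000; Ualani: £40,000

The spouse counts as an additional share at the children's level, so there are 4 primary shares of £120,000. Ximena takes one such share (£120,000).
The children's combined portion (£360,000) is divided into 3 shares of £120,000: Jana takes £120,000; Gabor's £120,000 share passes to Gabor's issue; Aoife's £120,000 share passes to Aoife's issue.
Gabor's share (£120,000) is divided into 2 shares of £60,000: Delphine and Odalys each take £60,000.
Aoife's share (£120,000) is divided into 3 shares of £40,000: Declan, Ruthie, and Ualani each take £40,000.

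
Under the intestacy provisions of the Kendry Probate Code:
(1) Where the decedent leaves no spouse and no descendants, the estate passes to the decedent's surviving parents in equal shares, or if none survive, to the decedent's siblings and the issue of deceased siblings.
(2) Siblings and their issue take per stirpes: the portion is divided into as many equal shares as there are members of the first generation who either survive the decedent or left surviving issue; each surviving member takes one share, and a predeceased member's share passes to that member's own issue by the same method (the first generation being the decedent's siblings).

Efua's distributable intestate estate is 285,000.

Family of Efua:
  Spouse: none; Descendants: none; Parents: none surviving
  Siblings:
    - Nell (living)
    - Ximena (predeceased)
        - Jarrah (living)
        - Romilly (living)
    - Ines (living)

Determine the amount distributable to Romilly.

Romilly receives 47,500.

The entire 285,000 passes to the siblings and their issue.
That amount (285,000) is divided into 3 shares of 95,000: Nell and Ines each take 95,000; Ximena's 95,000 share passes to Ximena's issue.
Ximena's share (95,000) is divided into 2 shares of 47,500: Jarrah and Romilly each take 47,500.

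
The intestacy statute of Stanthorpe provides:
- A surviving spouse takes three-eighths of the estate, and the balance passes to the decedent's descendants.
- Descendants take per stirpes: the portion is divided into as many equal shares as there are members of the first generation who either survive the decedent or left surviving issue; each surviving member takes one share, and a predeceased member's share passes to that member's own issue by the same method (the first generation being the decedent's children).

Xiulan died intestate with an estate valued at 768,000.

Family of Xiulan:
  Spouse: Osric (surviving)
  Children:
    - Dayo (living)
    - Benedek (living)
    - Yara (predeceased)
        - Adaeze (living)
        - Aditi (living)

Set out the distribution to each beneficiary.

Osric: 288,000; Dayo: 160,000; Benedek: 160,000; Adaeze: 80,000; Aditi: 80,000

Osric takes three-eighths of 768,000 = 288,000. The remaining 480,000 passes to the descendants.
The descendants' portion (480,000) is divided into 3 shares of 160,000: Dayo and Benedek each take 160,000; Yara's 160,000 share passes to Yara's issue.
Yara's share (160,000) is divided into 2 shares of 80,000: Adaeze and Aditi each take 80,000.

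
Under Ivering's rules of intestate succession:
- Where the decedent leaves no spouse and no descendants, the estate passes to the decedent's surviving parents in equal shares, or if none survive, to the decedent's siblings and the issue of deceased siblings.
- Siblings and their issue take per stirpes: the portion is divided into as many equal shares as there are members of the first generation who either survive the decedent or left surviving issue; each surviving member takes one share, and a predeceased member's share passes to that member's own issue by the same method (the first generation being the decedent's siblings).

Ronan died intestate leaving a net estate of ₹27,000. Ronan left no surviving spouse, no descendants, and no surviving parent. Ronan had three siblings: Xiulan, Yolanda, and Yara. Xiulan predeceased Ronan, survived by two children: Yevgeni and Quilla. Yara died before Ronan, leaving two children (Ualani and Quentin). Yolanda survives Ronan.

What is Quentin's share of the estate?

Quentin receives ₹4,500.

The entire ₹27,000 passes to the siblings and their issue.
That amount (₹27,000) is divided into 3 shares of ₹9,000: Yolanda takes ₹9,000; Xiulan's ₹9,000 share passes to Xiulan's issue; Yara's ₹9,000 share passes to Yara's issue.
Xiulan's share (₹9,000) is divided into 2 shares of ₹4,500: Yevgeni and Quilla each take ₹4,500.
Yara's share (₹9,000) is divided into 2 shares of ₹4,500: Ualani and Quentin each take ₹4,500.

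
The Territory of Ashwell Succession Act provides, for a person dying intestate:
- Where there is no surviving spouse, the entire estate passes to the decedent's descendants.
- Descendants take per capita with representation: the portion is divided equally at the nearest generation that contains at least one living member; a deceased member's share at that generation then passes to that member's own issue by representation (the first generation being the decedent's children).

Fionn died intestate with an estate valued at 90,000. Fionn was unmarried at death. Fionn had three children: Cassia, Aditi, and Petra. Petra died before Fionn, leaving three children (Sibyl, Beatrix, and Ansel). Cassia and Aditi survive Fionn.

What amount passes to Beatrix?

Beatrix receives 10,000.

The entire 90,000 passes to the descendants.
That amount (90,000) is divided into 3 shares of 30,000: Cassia and Aditi each take 30,000; Petra's 30,000 share passes to Petra's issue.
Petra's share (30,000) is divided into 3 shares of 10,000: Sibyl, Beatrix, and Ansel each take 10,000.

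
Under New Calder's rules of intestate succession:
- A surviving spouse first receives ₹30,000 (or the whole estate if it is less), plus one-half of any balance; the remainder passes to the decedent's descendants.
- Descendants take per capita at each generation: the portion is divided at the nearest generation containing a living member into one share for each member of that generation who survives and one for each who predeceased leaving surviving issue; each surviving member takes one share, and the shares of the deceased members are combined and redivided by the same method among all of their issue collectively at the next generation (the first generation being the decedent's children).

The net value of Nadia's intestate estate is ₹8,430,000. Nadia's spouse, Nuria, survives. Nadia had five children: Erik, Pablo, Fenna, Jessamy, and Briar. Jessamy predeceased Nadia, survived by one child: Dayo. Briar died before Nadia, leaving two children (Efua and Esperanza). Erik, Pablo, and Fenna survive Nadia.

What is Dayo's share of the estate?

Nuria first takes ₹30,000, leaving a balance of ₹8,400,000. Nuria then takes one-half of the balance (₹4,200,000), for a total of ₹4,230,000. The remaining ₹4,200,000 passes to the descendants.
The descendants' portion (₹4,200,000) is divided at the children's generation into 5 shares of ₹840,000. Erik, Pablo, and Fenna each take ₹840,000. The 2 shares of the deceased (Jessamy and Briar) are combined into a pool of ₹1,680,000.
That pool (₹1,680,000) is divided at the grandchildren's generation equally among Dayo, Efua, and Esperanza: ₹560,000 each.

Dayo receives ₹560,000.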